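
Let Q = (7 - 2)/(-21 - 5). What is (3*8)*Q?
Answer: -60/13 ≈ -4.6154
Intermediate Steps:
Q = -5/26 (Q = 5/(-26) = 5*(-1/26) = -5/26 ≈ -0.19231)
(3*8)*Q = (3*8)*(-5/26) = 24*(-5/26) = -60/13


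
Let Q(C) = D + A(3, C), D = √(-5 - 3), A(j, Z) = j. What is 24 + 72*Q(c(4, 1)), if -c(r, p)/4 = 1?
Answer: 240 + 144*I*√2 ≈ 240.0 + 203.65*I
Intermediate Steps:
D = 2*I*√2 (D = √(-8) = 2*I*√2 ≈ 2.8284*I)
c(r, p) = -4 (c(r, p) = -4*1 = -4)
Q(C) = 3 + 2*I*√2 (Q(C) = 2*I*√2 + 3 = 3 + 2*I*√2)
24 + 72*Q(c(4, 1)) = 24 + 72*(3 + 2*I*√2) = 24 + (216 + 144*I*√2) = 240 + 144*I*√2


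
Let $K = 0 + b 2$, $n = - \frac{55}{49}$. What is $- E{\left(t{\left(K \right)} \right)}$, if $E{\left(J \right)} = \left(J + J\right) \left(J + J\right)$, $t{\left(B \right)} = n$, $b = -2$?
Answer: $- \frac{12100}{2401} \approx -5.0396$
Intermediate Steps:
$n = - \frac{55}{49}$ ($n = \left(-55\right) \frac{1}{49} = - \frac{55}{49} \approx -1.1224$)
$K = -4$ ($K = 0 - 4 = -4$)
$t{\left(B \right)} = - \frac{55}{49}$
$E{\left(J \right)} = 4 J^{2}$ ($E{\left(J \right)} = 2 J 2 J = 4 J^{2}$)
$- E{\left(t{\left(K \right)} \right)} = - 4 \left(- \frac{55}{49}\right)^{2} = - \frac{4 \cdot 3025}{2401} = \left(-1\right) \frac{12100}{2401} = - \frac{12100}{2401}$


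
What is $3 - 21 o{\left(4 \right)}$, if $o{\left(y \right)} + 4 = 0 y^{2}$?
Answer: $87$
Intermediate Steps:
$o{\left(y \right)} = -4$ ($o{\left(y \right)} = -4 + 0 y^{2} = -4 + 0 = -4$)
$3 - 21 o{\left(4 \right)} = 3 - -84 = 3 + 84 = 87$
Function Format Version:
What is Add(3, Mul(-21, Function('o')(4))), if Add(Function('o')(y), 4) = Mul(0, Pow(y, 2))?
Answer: 87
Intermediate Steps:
Function('o')(y) = -4 (Function('o')(y) = Add(-4, Mul(0, Pow(y, 2))) = Add(-4, 0) = -4)
Add(3, Mul(-21, Function('o')(4))) = Add(3, Mul(-21, -4)) = Add(3, 84) = 87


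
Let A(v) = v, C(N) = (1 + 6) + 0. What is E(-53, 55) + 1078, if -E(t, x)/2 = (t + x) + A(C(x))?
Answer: 1060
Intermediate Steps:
C(N) = 7 (C(N) = 7 + 0 = 7)
E(t, x) = -14 - 2*t - 2*x (E(t, x) = -2*((t + x) + 7) = -2*(7 + t + x) = -14 - 2*t - 2*x)
E(-53, 55) + 1078 = (-14 - 2*(-53) - 2*55) + 1078 = (-14 + 106 - 110) + 1078 = -18 + 1078 = 1060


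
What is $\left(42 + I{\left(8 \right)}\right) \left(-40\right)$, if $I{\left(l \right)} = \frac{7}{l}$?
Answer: $-1715$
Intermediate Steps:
$\left(42 + I{\left(8 \right)}\right) \left(-40\right) = \left(42 + \frac{7}{8}\right) \left(-40\right) = \frac{343}{8} \left(-40\right) = -1715$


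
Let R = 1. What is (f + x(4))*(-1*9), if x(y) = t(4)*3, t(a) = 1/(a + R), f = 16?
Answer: -747/5 ≈ -149.40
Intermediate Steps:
t(a) = 1/(1 + a) (t(a) = 1/(a + 1) = 1/(1 + a))
x(y) = ⅗ (x(y) = 3/(1 + 4) = 3/5 = (⅕)*3 = ⅗)
(f + x(4))*(-1*9) = (16 + ⅗)*(-1*9) = (83/5)*(-9) = -747/5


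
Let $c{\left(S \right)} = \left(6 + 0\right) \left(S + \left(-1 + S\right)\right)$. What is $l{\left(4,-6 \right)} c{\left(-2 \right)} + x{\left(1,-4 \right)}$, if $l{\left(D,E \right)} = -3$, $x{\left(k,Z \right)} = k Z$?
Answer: $86$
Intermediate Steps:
$x{\left(k,Z \right)} = Z k$
$c{\left(S \right)} = -6 + 12 S$ ($c{\left(S \right)} = 6 \left(-1 + 2 S\right) = -6 + 12 S$)
$l{\left(4,-6 \right)} c{\left(-2 \right)} + x{\left(1,-4 \right)} = - 3 \left(-6 + 12 \left(-2\right)\right) - 4 = - 3 \left(-6 - 24\right) - 4 = \left(-3\right) \left(-30\right) - 4 = 90 - 4 = 86$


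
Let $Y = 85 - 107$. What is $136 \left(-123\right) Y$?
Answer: $368016$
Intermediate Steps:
$Y = -22$ ($Y = 85 - 107 = -22$)
$136 \left(-123\right) Y = 136 \left(-123\right) \left(-22\right) = \left(-16728\right) \left(-22\right) = 368016$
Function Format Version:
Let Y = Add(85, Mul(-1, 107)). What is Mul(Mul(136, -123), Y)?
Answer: 368016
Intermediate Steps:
Y = -22 (Y = Add(85, -107) = -22)
Mul(Mul(136, -123), Y) = Mul(Mul(136, -123), -22) = Mul(-16728, -22) = 368016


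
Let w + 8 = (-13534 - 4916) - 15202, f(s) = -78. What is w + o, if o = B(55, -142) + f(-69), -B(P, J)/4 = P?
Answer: -33958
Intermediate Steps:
B(P, J) = -4*P
w = -33660 (w = -8 + ((-13534 - 4916) - 15202) = -8 + (-18450 - 15202) = -8 - 33652 = -33660)
o = -298 (o = -4*55 - 78 = -220 - 78 = -298)
w + o = -33660 - 298 = -33958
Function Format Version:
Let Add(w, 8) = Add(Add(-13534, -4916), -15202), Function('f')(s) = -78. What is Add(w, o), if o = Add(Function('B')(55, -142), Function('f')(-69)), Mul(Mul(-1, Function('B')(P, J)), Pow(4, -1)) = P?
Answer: -33958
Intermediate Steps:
Function('B')(P, J) = Mul(-4, P)
w = -33660 (w = Add(-8, Add(Add(-13534, -4916), -15202)) = Add(-8, Add(-18450, -15202)) = Add(-8, -33652) = -33660)
o = -298 (o = Add(Mul(-4, 55), -78) = Add(-220, -78) = -298)
Add(w, o) = Add(-33660, -298) = -33958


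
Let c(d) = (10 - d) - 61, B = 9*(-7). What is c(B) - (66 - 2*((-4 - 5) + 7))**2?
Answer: -4888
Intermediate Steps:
B = -63
c(d) = -51 - d
c(B) - (66 - 2*((-4 - 5) + 7))**2 = (-51 - 1*(-63)) - (66 - 2*((-4 - 5) + 7))**2 = (-51 + 63) - (66 - 2*(-9 + 7))**2 = 12 - (66 - 2*(-2))**2 = 12 - (66 + 4)**2 = 12 - 1*70**2 = 12 - 1*4900 = 12 - 4900 = -4888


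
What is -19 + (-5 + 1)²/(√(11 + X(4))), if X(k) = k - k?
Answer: -19 + 16*√11/11 ≈ -14.176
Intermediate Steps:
X(k) = 0
-19 + (-5 + 1)²/(√(11 + X(4))) = -19 + (-5 + 1)²/(√(11 + 0)) = -19 + (-4)²/√11 = -19 + (√11/11)*16 = -19 + 16*√11/11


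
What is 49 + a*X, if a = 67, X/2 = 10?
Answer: 1389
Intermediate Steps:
X = 20 (X = 2*10 = 20)
49 + a*X = 49 + 67*20 = 49 + 1340 = 1389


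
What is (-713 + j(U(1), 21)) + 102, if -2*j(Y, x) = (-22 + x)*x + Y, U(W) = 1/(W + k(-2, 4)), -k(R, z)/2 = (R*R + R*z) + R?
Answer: -7807/13 ≈ -600.54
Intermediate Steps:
k(R, z) = -2*R - 2*R² - 2*R*z (k(R, z) = -2*((R*R + R*z) + R) = -2*((R² + R*z) + R) = -2*(R + R² + R*z) = -2*R - 2*R² - 2*R*z)
U(W) = 1/(12 + W) (U(W) = 1/(W - 2*(-2)*(1 - 2 + 4)) = 1/(W - 2*(-2)*3) = 1/(W + 12) = 1/(12 + W))
j(Y, x) = -Y/2 - x*(-22 + x)/2 (j(Y, x) = -((-22 + x)*x + Y)/2 = -(x*(-22 + x) + Y)/2 = -(Y + x*(-22 + x))/2 = -Y/2 - x*(-22 + x)/2)
(-713 + j(U(1), 21)) + 102 = (-713 + (11*21 - 1/(2*(12 + 1)) - ½*21²)) + 102 = (-713 + (231 - ½/13 - ½*441)) + 102 = (-713 + (231 - ½*1/13 - 441/2)) + 102 = (-713 + (231 - 1/26 - 441/2)) + 102 = (-713 + 136/13) + 102 = -9133/13 + 102 = -7807/13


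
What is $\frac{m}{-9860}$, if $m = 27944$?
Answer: $- \frac{6986}{2465} \approx -2.8341$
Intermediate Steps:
$\frac{m}{-9860} = \frac{27944}{-9860} = 27944 \left(- \frac{1}{9860}\right) = - \frac{6986}{2465}$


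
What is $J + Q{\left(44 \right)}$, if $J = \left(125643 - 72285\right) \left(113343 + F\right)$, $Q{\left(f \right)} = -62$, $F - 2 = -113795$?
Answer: $-24011162$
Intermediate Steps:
$F = -113793$ ($F = 2 - 113795 = -113793$)
$J = -24011100$ ($J = \left(125643 - 72285\right) \left(113343 - 113793\right) = 53358 \left(-450\right) = -24011100$)
$J + Q{\left(44 \right)} = -24011100 - 62 = -24011162$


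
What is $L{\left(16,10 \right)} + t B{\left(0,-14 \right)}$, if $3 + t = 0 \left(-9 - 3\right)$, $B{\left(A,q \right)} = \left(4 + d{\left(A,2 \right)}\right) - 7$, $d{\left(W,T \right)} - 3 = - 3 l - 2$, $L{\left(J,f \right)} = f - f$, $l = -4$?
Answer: $-30$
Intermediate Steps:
$L{\left(J,f \right)} = 0$
$d{\left(W,T \right)} = 13$ ($d{\left(W,T \right)} = 3 - -10 = 3 + \left(12 - 2\right) = 3 + 10 = 13$)
$B{\left(A,q \right)} = 10$ ($B{\left(A,q \right)} = \left(4 + 13\right) - 7 = 17 - 7 = 10$)
$t = -3$ ($t = -3 + 0 \left(-9 - 3\right) = -3 + 0 \left(-12\right) = -3 + 0 = -3$)
$L{\left(16,10 \right)} + t B{\left(0,-14 \right)} = 0 - 30 = -30$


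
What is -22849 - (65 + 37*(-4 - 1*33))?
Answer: -21545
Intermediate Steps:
-22849 - (65 + 37*(-4 - 1*33)) = -22849 - (65 + 37*(-4 - 33)) = -22849 - (65 + 37*(-37)) = -22849 - (65 - 1369) = -22849 - 1*(-1304) = -22849 + 1304 = -21545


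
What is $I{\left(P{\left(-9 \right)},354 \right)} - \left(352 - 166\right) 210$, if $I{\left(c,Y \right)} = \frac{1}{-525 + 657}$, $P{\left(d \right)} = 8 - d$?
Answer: $- \frac{5155919}{132} \approx -39060.0$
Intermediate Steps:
$I{\left(c,Y \right)} = \frac{1}{132}$
$I{\left(P{\left(-9 \right)},354 \right)} - \left(352 - 166\right) 210 = \frac{1}{132} - \left(352 - 166\right) 210 = \frac{1}{132} - 186 \cdot 210 = \frac{1}{132} - 39060 = - \frac{5155919}{132}$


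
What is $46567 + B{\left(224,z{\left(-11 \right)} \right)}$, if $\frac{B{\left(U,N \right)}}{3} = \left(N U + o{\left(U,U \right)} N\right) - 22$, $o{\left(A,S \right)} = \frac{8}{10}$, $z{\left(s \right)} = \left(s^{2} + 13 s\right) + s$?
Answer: $\frac{121229}{5} \approx 24246.0$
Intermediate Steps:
$z{\left(s \right)} = s^{2} + 14 s$
$o{\left(A,S \right)} = \frac{4}{5}$ ($o{\left(A,S \right)} = 8 \cdot \frac{1}{10} = \frac{4}{5}$)
$B{\left(U,N \right)} = -66 + \frac{12 N}{5} + 3 N U$ ($B{\left(U,N \right)} = 3 \left(\left(N U + \frac{4 N}{5}\right) - 22\right) = 3 \left(\left(\frac{4 N}{5} + N U\right) - 22\right) = 3 \left(-22 + \frac{4 N}{5} + N U\right) = -66 + \frac{12 N}{5} + 3 N U$)
$46567 + B{\left(224,z{\left(-11 \right)} \right)} = 46567 + \left(-66 + \frac{12 \left(- 11 \left(14 - 11\right)\right)}{5} + 3 \left(- 11 \left(14 - 11\right)\right) 224\right) = 46567 + \left(-66 + \frac{12 \left(\left(-11\right) 3\right)}{5} + 3 \left(\left(-11\right) 3\right) 224\right) = 46567 + \left(-66 + \frac{12}{5} \left(-33\right) + 3 \left(-33\right) 224\right) = 46567 - \frac{111606}{5} = \frac{121229}{5}$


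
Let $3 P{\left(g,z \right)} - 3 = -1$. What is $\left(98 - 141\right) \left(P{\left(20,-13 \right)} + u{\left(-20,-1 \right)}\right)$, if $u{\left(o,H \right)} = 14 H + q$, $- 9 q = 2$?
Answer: $\frac{5246}{9} \approx 582.89$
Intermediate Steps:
$q = - \frac{2}{9}$ ($q = \left(- \frac{1}{9}\right) 2 = - \frac{2}{9} \approx -0.22222$)
$P{\left(g,z \right)} = \frac{2}{3}$ ($P{\left(g,z \right)} = 1 + \frac{1}{3} \left(-1\right) = 1 - \frac{1}{3} = \frac{2}{3}$)
$u{\left(o,H \right)} = - \frac{2}{9} + 14 H$ ($u{\left(o,H \right)} = 14 H - \frac{2}{9} = - \frac{2}{9} + 14 H$)
$\left(98 - 141\right) \left(P{\left(20,-13 \right)} + u{\left(-20,-1 \right)}\right) = \left(98 - 141\right) \left(\frac{2}{3} + \left(- \frac{2}{9} + 14 \left(-1\right)\right)\right) = - 43 \left(\frac{2}{3} - \frac{128}{9}\right) = \left(-43\right) \left(- \frac{122}{9}\right) = \frac{5246}{9}$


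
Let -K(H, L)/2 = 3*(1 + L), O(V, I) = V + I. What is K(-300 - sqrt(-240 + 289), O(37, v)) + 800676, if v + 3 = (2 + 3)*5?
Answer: 800316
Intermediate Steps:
v = 22 (v = -3 + (2 + 3)*5 = -3 + 5*5 = -3 + 25 = 22)
O(V, I) = I + V
K(H, L) = -6 - 6*L (K(H, L) = -6*(1 + L) = -2*(3 + 3*L) = -6 - 6*L)
K(-300 - sqrt(-240 + 289), O(37, v)) + 800676 = (-6 - 6*(22 + 37)) + 800676 = (-6 - 6*59) + 800676 = (-6 - 354) + 800676 = -360 + 800676 = 800316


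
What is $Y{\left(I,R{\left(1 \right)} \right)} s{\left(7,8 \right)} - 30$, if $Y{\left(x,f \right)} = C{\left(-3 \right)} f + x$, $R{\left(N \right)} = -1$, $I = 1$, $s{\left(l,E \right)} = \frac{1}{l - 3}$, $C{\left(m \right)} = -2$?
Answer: $- \frac{117}{4} \approx -29.25$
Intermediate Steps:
$s{\left(l,E \right)} = \frac{1}{-3 + l}$
$Y{\left(x,f \right)} = x - 2 f$ ($Y{\left(x,f \right)} = - 2 f + x = x - 2 f$)
$Y{\left(I,R{\left(1 \right)} \right)} s{\left(7,8 \right)} - 30 = \frac{1 - -2}{-3 + 7} - 30 = \frac{1 + 2}{4} - 30 = 3 \cdot \frac{1}{4} - 30 = \frac{3}{4} - 30 = - \frac{117}{4}$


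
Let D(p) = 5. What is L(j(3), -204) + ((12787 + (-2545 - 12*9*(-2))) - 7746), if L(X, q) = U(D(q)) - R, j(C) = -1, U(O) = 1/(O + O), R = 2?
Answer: 27101/10 ≈ 2710.1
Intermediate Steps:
U(O) = 1/(2*O)
L(X, q) = -19/10 (L(X, q) = (1/2)/5 - 1*2 = (1/2)*(1/5) - 2 = 1/10 - 2 = -19/10)
L(j(3), -204) + ((12787 + (-2545 - 12*9*(-2))) - 7746) = -19/10 + ((12787 + (-2545 - 12*9*(-2))) - 7746) = -19/10 + ((12787 + (-2545 - 108*(-2))) - 7746) = -19/10 + ((12787 + (-2545 - 1*(-216))) - 7746) = -19/10 + ((12787 + (-2545 + 216)) - 7746) = -19/10 + ((12787 - 2329) - 7746) = -19/10 + (10458 - 7746) = -19/10 + 2712 = 27101/10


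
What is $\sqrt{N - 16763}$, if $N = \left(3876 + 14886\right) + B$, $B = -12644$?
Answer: $i \sqrt{10645} \approx 103.17 i$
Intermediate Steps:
$N = 6118$ ($N = \left(3876 + 14886\right) - 12644 = 18762 - 12644 = 6118$)
$\sqrt{N - 16763} = \sqrt{6118 - 16763} = \sqrt{-10645} = i \sqrt{10645}$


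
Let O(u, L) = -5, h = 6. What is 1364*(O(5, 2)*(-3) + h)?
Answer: 28644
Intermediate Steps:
1364*(O(5, 2)*(-3) + h) = 1364*(-5*(-3) + 6) = 1364*(15 + 6) = 1364*21 = 28644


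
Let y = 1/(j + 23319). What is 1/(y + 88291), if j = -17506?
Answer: 5813/513235584 ≈ 1.1326e-5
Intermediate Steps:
y = 1/5813 (y = 1/(-17506 + 23319) = 1/5813 ≈ 0.00017203)
1/(y + 88291) = 1/(1/5813 + 88291) = 1/(513235584/5813) = 5813/513235584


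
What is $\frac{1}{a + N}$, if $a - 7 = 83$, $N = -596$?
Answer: $- \frac{1}{506} \approx -0.0019763$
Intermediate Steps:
$a = 90$ ($a = 7 + 83 = 90$)
$\frac{1}{a + N} = \frac{1}{90 - 596} = \frac{1}{-506} = - \frac{1}{506}$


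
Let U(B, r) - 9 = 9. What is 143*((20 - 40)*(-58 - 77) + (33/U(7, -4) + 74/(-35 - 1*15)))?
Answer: 57922579/150 ≈ 3.8615e+5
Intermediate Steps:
U(B, r) = 18 (U(B, r) = 9 + 9 = 18)
143*((20 - 40)*(-58 - 77) + (33/U(7, -4) + 74/(-35 - 1*15))) = 143*((20 - 40)*(-58 - 77) + (33/18 + 74/(-35 - 1*15))) = 143*(-20*(-135) + (33*(1/18) + 74/(-35 - 15))) = 143*(2700 + (11/6 + 74/(-50))) = 143*(2700 + (11/6 + 74*(-1/50))) = 143*(2700 + (11/6 - 37/25)) = 143*(2700 + 53/150) = 143*(405053/150) = 57922579/150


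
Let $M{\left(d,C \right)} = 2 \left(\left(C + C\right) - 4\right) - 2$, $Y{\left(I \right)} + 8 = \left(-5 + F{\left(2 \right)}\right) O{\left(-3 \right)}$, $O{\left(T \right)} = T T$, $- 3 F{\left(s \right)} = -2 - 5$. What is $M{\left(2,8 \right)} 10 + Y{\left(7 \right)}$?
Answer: $188$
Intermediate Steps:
$F{\left(s \right)} = \frac{7}{3}$ ($F{\left(s \right)} = - \frac{-2 - 5}{3} = \left(- \frac{1}{3}\right) \left(-7\right) = \frac{7}{3}$)
$O{\left(T \right)} = T^{2}$
$Y{\left(I \right)} = -32$ ($Y{\left(I \right)} = -8 + \left(-5 + \frac{7}{3}\right) \left(-3\right)^{2} = -8 - 24 = -32$)
$M{\left(d,C \right)} = -10 + 4 C$ ($M{\left(d,C \right)} = 2 \left(2 C - 4\right) - 2 = 2 \left(-4 + 2 C\right) - 2 = \left(-8 + 4 C\right) - 2 = -10 + 4 C$)
$M{\left(2,8 \right)} 10 + Y{\left(7 \right)} = \left(-10 + 4 \cdot 8\right) 10 - 32 = \left(-10 + 32\right) 10 - 32 = 22 \cdot 10 - 32 = 220 - 32 = 188$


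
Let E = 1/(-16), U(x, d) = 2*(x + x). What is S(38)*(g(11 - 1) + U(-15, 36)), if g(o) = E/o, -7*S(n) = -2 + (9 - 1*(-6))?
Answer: 124813/1120 ≈ 111.44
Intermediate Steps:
U(x, d) = 4*x (U(x, d) = 2*(2*x) = 4*x)
S(n) = -13/7 (S(n) = -(-2 + (9 - 1*(-6)))/7 = -(-2 + (9 + 6))/7 = -(-2 + 15)/7 = -⅐*13 = -13/7)
E = -1/16 ≈ -0.062500
g(o) = -1/(16*o)
S(38)*(g(11 - 1) + U(-15, 36)) = -13*(-1/(16*(11 - 1)) + 4*(-15))/7 = -13*(-1/16/10 - 60)/7 = -13*(-1/16*⅒ - 60)/7 = -13*(-1/160 - 60)/7 = -13/7*(-9601/160) = 124813/1120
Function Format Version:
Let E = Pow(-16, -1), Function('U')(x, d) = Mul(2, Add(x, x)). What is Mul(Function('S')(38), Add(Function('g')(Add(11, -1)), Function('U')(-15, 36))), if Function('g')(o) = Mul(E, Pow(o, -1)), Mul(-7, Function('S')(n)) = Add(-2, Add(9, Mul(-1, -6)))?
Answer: Rational(124813, 1120) ≈ 111.44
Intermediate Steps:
Function('U')(x, d) = Mul(4, x) (Function('U')(x, d) = Mul(2, Mul(2, x)) = Mul(4, x))
Function('S')(n) = Rational(-13, 7) (Function('S')(n) = Mul(Rational(-1, 7), Add(-2, Add(9, Mul(-1, -6)))) = Mul(Rational(-1, 7), Add(-2, Add(9, 6))) = Mul(Rational(-1, 7), Add(-2, 15)) = Mul(Rational(-1, 7), 13) = Rational(-13, 7))
E = Rational(-1, 16) ≈ -0.062500
Function('g')(o) = Mul(Rational(-1, 16), Pow(o, -1))
Mul(Function('S')(38), Add(Function('g')(Add(11, -1)), Function('U')(-15, 36))) = Mul(Rational(-13, 7), Add(Mul(Rational(-1, 16), Pow(Add(11, -1), -1)), Mul(4, -15))) = Mul(Rational(-13, 7), Add(Mul(Rational(-1, 16), Pow(10, -1)), -60)) = Mul(Rational(-13, 7), Add(Mul(Rational(-1, 16), Rational(1, 10)), -60)) = Mul(Rational(-13, 7), Add(Rational(-1, 160), -60)) = Mul(Rational(-13, 7), Rational(-9601, 160)) = Rational(124813, 1120)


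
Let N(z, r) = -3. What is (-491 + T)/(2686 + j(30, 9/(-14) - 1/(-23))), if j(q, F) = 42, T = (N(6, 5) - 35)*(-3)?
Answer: -377/2728 ≈ -0.13820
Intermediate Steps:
T = 114 (T = (-3 - 35)*(-3) = -38*(-3) = 114)
(-491 + T)/(2686 + j(30, 9/(-14) - 1/(-23))) = (-491 + 114)/(2686 + 42) = -377/2728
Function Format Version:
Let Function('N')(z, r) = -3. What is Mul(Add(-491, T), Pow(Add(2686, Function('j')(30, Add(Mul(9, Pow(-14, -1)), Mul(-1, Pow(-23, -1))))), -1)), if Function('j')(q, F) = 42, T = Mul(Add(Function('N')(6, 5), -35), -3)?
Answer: Rational(-377, 2728) ≈ -0.13820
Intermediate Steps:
T = 114 (T = Mul(Add(-3, -35), -3) = Mul(-38, -3) = 114)
Mul(Add(-491, T), Pow(Add(2686, Function('j')(30, Add(Mul(9, Pow(-14, -1)), Mul(-1, Pow(-23, -1))))), -1)) = Mul(Add(-491, 114), Pow(Add(2686, 42), -1)) = Mul(-377, Pow(2728, -1)) = Mul(-377, Rational(1, 2728)) = Rational(-377, 2728)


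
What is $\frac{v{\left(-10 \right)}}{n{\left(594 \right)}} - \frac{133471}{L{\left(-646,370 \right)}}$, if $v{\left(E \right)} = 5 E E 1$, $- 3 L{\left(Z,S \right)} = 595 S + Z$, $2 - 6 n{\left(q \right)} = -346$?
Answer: $\frac{22162659}{2121872} \approx 10.445$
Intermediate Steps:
$n{\left(q \right)} = 58$ ($n{\left(q \right)} = \frac{1}{3} - - \frac{173}{3} = \frac{1}{3} + \frac{173}{3} = 58$)
$L{\left(Z,S \right)} = - \frac{595 S}{3} - \frac{Z}{3}$ ($L{\left(Z,S \right)} = - \frac{595 S + Z}{3} = - \frac{Z + 595 S}{3} = - \frac{595 S}{3} - \frac{Z}{3}$)
$v{\left(E \right)} = 5 E^{2}$ ($v{\left(E \right)} = 5 E^{2} \cdot 1 = 5 E^{2}$)
$\frac{v{\left(-10 \right)}}{n{\left(594 \right)}} - \frac{133471}{L{\left(-646,370 \right)}} = \frac{5 \left(-10\right)^{2}}{58} - \frac{133471}{\left(- \frac{595}{3}\right) 370 - - \frac{646}{3}} = 5 \cdot 100 \cdot \frac{1}{58} - \frac{133471}{- \frac{220150}{3} + \frac{646}{3}} = 500 \cdot \frac{1}{58} - \frac{133471}{-73168} = \frac{250}{29} - - \frac{133471}{73168} = \frac{250}{29} + \frac{133471}{73168} = \frac{22162659}{2121872}$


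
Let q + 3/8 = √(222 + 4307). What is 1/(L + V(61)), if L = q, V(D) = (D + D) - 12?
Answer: 7016/479273 - 64*√4529/479273 ≈ 0.0056522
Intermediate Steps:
V(D) = -12 + 2*D (V(D) = 2*D - 12 = -12 + 2*D)
q = -3/8 + √4529 (q = -3/8 + √(222 + 4307) = -3/8 + √4529 ≈ 66.923)
L = -3/8 + √4529 ≈ 66.923
1/(L + V(61)) = 1/((-3/8 + √4529) + (-12 + 2*61)) = 1/((-3/8 + √4529) + (-12 + 122)) = 1/((-3/8 + √4529) + 110) = 1/(877/8 + √4529)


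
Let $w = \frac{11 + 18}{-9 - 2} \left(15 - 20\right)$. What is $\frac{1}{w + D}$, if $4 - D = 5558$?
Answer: $- \frac{11}{60949} \approx -0.00018048$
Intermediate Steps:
$D = -5554$ ($D = 4 - 5558 = -5554$)
$w = \frac{145}{11}$ ($w = \frac{29}{-11} \left(-5\right) = 29 \left(- \frac{1}{11}\right) \left(-5\right) = \left(- \frac{29}{11}\right) \left(-5\right) = \frac{145}{11} \approx 13.182$)
$\frac{1}{w + D} = \frac{1}{\frac{145}{11} - 5554} = \frac{1}{- \frac{60949}{11}} = - \frac{11}{60949}$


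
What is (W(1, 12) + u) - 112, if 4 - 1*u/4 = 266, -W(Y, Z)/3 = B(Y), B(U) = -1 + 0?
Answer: -1157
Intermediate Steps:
B(U) = -1
W(Y, Z) = 3 (W(Y, Z) = -3*(-1) = 3)
u = -1048 (u = 16 - 4*266 = 16 - 1064 = -1048)
(W(1, 12) + u) - 112 = (3 - 1048) - 112 = -1045 - 112 = -1157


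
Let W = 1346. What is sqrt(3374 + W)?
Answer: 4*sqrt(295) ≈ 68.702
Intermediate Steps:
sqrt(3374 + W) = sqrt(3374 + 1346) = sqrt(4720) = 4*sqrt(295)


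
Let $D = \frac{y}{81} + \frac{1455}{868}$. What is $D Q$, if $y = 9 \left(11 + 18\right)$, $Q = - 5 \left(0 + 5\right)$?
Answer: $- \frac{956675}{7812} \approx -122.46$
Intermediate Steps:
$Q = -25$ ($Q = \left(-5\right) 5 = -25$)
$y = 261$ ($y = 9 \cdot 29 = 261$)
$D = \frac{38267}{7812}$ ($D = \frac{261}{81} + \frac{1455}{868} = 261 \cdot \frac{1}{81} + 1455 \cdot \frac{1}{868} = \frac{29}{9} + \frac{1455}{868} = \frac{38267}{7812} \approx 4.8985$)
$D Q = \frac{38267}{7812} \left(-25\right) = - \frac{956675}{7812}$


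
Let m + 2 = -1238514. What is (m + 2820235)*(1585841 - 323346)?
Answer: 1996912328905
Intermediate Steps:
m = -1238516 (m = -2 - 1238514 = -1238516)
(m + 2820235)*(1585841 - 323346) = (-1238516 + 2820235)*(1585841 - 323346) = 1581719*1262495 = 1996912328905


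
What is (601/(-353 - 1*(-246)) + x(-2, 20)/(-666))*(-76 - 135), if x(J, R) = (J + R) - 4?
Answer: 42386102/35631 ≈ 1189.6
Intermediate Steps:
x(J, R) = -4 + J + R
(601/(-353 - 1*(-246)) + x(-2, 20)/(-666))*(-76 - 135) = (601/(-353 - 1*(-246)) + (-4 - 2 + 20)/(-666))*(-76 - 135) = (601/(-353 + 246) + 14*(-1/666))*(-211) = (601/(-107) - 7/333)*(-211) = (601*(-1/107) - 7/333)*(-211) = (-601/107 - 7/333)*(-211) = -200882/35631*(-211) = 42386102/35631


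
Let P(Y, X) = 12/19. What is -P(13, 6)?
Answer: -12/19 ≈ -0.63158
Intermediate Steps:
P(Y, X) = 12/19 (P(Y, X) = 12*(1/19) = 12/19)
-P(13, 6) = -1*12/19 = -12/19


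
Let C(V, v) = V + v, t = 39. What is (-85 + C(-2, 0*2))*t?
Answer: -3393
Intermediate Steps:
(-85 + C(-2, 0*2))*t = (-85 + (-2 + 0*2))*39 = (-85 + (-2 + 0))*39 = (-85 - 2)*39 = -87*39 = -3393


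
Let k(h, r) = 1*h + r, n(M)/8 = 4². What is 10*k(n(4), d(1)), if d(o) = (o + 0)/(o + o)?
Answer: 1285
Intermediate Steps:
n(M) = 128 (n(M) = 8*4² = 8*16 = 128)
d(o) = ½ (d(o) = o/((2*o)) = o*(1/(2*o)) = ½)
k(h, r) = h + r
10*k(n(4), d(1)) = 10*(128 + ½) = 10*(257/2) = 1285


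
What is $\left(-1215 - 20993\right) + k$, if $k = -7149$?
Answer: $-29357$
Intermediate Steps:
$\left(-1215 - 20993\right) + k = \left(-1215 - 20993\right) - 7149 = -22208 - 7149 = -29357$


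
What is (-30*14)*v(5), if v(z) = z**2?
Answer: -10500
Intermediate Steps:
(-30*14)*v(5) = -30*14*5**2 = -420*25 = -10500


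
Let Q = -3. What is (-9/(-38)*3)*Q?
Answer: -81/38 ≈ -2.1316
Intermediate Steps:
(-9/(-38)*3)*Q = (-9/(-38)*3)*(-3) = (-9*(-1/38)*3)*(-3) = ((9/38)*3)*(-3) = (27/38)*(-3) = -81/38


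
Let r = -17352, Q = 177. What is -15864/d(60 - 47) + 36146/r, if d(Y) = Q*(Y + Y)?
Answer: -36801335/6654492 ≈ -5.5303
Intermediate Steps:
d(Y) = 354*Y (d(Y) = 177*(Y + Y) = 177*(2*Y) = 354*Y)
-15864/d(60 - 47) + 36146/r = -15864*1/(354*(60 - 47)) + 36146/(-17352) = -15864/(354*13) + 36146*(-1/17352) = -15864/4602 - 18073/8676 = -15864*1/4602 - 18073/8676 = -2644/767 - 18073/8676 = -36801335/6654492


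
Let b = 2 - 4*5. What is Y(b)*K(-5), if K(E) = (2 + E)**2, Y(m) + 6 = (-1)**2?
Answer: -45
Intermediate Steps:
b = -18 (b = 2 - 20 = -18)
Y(m) = -5 (Y(m) = -6 + (-1)**2 = -6 + 1 = -5)
Y(b)*K(-5) = -5*(2 - 5)**2 = -5*(-3)**2 = -5*9 = -45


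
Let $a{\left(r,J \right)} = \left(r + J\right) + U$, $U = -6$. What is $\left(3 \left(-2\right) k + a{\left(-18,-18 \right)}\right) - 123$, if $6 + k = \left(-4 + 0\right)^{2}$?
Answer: $-225$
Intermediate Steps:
$a{\left(r,J \right)} = -6 + J + r$ ($a{\left(r,J \right)} = \left(r + J\right) - 6 = \left(J + r\right) - 6 = -6 + J + r$)
$k = 10$ ($k = -6 + \left(-4 + 0\right)^{2} = -6 + \left(-4\right)^{2} = -6 + 16 = 10$)
$\left(3 \left(-2\right) k + a{\left(-18,-18 \right)}\right) - 123 = \left(3 \left(-2\right) 10 - 42\right) - 123 = \left(\left(-6\right) 10 - 42\right) - 123 = \left(-60 - 42\right) - 123 = -102 - 123 = -225$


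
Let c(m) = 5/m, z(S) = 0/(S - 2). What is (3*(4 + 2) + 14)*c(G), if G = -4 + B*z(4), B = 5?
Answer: -40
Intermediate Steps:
z(S) = 0 (z(S) = 0/(-2 + S) = 0)
G = -4 (G = -4 + 5*0 = -4 + 0 = -4)
(3*(4 + 2) + 14)*c(G) = (3*(4 + 2) + 14)*(5/(-4)) = (3*6 + 14)*(5*(-1/4)) = (18 + 14)*(-5/4) = 32*(-5/4) = -40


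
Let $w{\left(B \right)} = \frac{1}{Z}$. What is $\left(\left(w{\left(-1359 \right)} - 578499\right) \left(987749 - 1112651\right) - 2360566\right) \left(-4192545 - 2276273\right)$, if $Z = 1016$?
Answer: $- \frac{118717970867049174245}{254} \approx -4.6739 \cdot 10^{17}$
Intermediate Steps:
$w{\left(B \right)} = \frac{1}{1016}$
$\left(\left(w{\left(-1359 \right)} - 578499\right) \left(987749 - 1112651\right) - 2360566\right) \left(-4192545 - 2276273\right) = \left(\left(\frac{1}{1016} - 578499\right) \left(987749 - 1112651\right) - 2360566\right) \left(-4192545 - 2276273\right) = \left(\left(- \frac{587754983}{1016}\right) \left(-124902\right) - 2360566\right) \left(-6468818\right) = \left(\frac{36705886443333}{508} - 2360566\right) \left(-6468818\right) = \frac{36704687275805}{508} \left(-6468818\right) = - \frac{118717970867049174245}{254}$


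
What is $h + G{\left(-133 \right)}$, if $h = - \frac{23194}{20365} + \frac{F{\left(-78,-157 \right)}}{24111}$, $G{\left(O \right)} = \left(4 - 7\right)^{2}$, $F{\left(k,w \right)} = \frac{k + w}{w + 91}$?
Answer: $\frac{5420462903}{689518170} \approx 7.8612$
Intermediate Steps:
$F{\left(k,w \right)} = \frac{k + w}{91 + w}$
$G{\left(O \right)} = 9$ ($G{\left(O \right)} = \left(-3\right)^{2} = 9$)
$h = - \frac{785200627}{689518170}$ ($h = - \frac{23194}{20365} + \frac{\frac{1}{91 - 157} \left(-78 - 157\right)}{24111} = \left(-23194\right) \frac{1}{20365} + \frac{1}{-66} \left(-235\right) \frac{1}{24111} = - \frac{23194}{20365} + \left(- \frac{1}{66}\right) \left(-235\right) \frac{1}{24111} = - \frac{23194}{20365} + \frac{235}{66} \cdot \frac{1}{24111} = - \frac{23194}{20365} + \frac{5}{33858} = - \frac{785200627}{689518170} \approx -1.1388$)
$h + G{\left(-133 \right)} = - \frac{785200627}{689518170} + 9 = \frac{5420462903}{689518170}$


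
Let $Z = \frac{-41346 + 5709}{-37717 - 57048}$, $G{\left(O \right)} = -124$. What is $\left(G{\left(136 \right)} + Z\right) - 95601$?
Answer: $- \frac{9071343988}{94765} \approx -95725.0$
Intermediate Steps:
$Z = \frac{35637}{94765}$ ($Z = - \frac{35637}{-94765} = \left(-35637\right) \left(- \frac{1}{94765}\right) = \frac{35637}{94765} \approx 0.37606$)
$\left(G{\left(136 \right)} + Z\right) - 95601 = \left(-124 + \frac{35637}{94765}\right) - 95601 = - \frac{11715223}{94765} - 95601 = - \frac{9071343988}{94765}$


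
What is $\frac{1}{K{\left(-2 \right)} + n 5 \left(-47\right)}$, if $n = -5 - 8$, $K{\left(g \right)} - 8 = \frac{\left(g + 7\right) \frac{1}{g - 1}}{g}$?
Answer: $\frac{6}{18383} \approx 0.00032639$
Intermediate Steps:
$K{\left(g \right)} = 8 + \frac{7 + g}{g \left(-1 + g\right)}$ ($K{\left(g \right)} = 8 + \frac{\left(g + 7\right) \frac{1}{g - 1}}{g} = 8 + \frac{\left(7 + g\right) \frac{1}{-1 + g}}{g} = 8 + \frac{\frac{1}{-1 + g} \left(7 + g\right)}{g} = 8 + \frac{7 + g}{g \left(-1 + g\right)}$)
$n = -13$ ($n = -5 - 8 = -13$)
$\frac{1}{K{\left(-2 \right)} + n 5 \left(-47\right)} = \frac{1}{\frac{7 - -14 + 8 \left(-2\right)^{2}}{\left(-2\right) \left(-1 - 2\right)} + \left(-13\right) 5 \left(-47\right)} = \frac{1}{- \frac{7 + 14 + 8 \cdot 4}{2 \left(-3\right)} - -3055} = \frac{1}{\left(- \frac{1}{2}\right) \left(- \frac{1}{3}\right) \left(7 + 14 + 32\right) + 3055} = \frac{1}{\left(- \frac{1}{2}\right) \left(- \frac{1}{3}\right) 53 + 3055} = \frac{1}{\frac{53}{6} + 3055} = \frac{1}{\frac{18383}{6}} = \frac{6}{18383}$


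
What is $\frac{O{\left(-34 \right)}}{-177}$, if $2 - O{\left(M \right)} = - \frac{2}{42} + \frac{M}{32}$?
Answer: $- \frac{1045}{59472} \approx -0.017571$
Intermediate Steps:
$O{\left(M \right)} = \frac{43}{21} - \frac{M}{32}$ ($O{\left(M \right)} = 2 - \left(- \frac{2}{42} + \frac{M}{32}\right) = 2 - \left(\left(-2\right) \frac{1}{42} + M \frac{1}{32}\right) = 2 - \left(- \frac{1}{21} + \frac{M}{32}\right) = \frac{43}{21} - \frac{M}{32}$)
$\frac{O{\left(-34 \right)}}{-177} = \frac{\frac{43}{21} - - \frac{17}{16}}{-177} = \left(\frac{43}{21} + \frac{17}{16}\right) \left(- \frac{1}{177}\right) = \frac{1045}{336} \left(- \frac{1}{177}\right) = - \frac{1045}{59472}$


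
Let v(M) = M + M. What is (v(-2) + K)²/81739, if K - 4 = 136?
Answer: 18496/81739 ≈ 0.22628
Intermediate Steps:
K = 140 (K = 4 + 136 = 140)
v(M) = 2*M
(v(-2) + K)²/81739 = (2*(-2) + 140)²/81739 = (-4 + 140)²*(1/81739) = 136²*(1/81739) = 18496*(1/81739) = 18496/81739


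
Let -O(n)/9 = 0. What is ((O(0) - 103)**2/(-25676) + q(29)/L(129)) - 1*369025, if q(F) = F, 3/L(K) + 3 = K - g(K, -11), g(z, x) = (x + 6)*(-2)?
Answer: -28338915463/77028 ≈ -3.6790e+5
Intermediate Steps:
g(z, x) = -12 - 2*x (g(z, x) = (6 + x)*(-2) = -12 - 2*x)
O(n) = 0 (O(n) = -9*0 = 0)
L(K) = 3/(-13 + K) (L(K) = 3/(-3 + (K - (-12 - 2*(-11)))) = 3/(-3 + (K - (-12 + 22))) = 3/(-3 + (K - 1*10)) = 3/(-3 + (K - 10)) = 3/(-3 + (-10 + K)) = 3/(-13 + K))
((O(0) - 103)**2/(-25676) + q(29)/L(129)) - 1*369025 = ((0 - 103)**2/(-25676) + 29/((3/(-13 + 129)))) - 1*369025 = ((-103)**2*(-1/25676) + 29/((3/116))) - 369025 = (10609*(-1/25676) + 29/((3*(1/116)))) - 369025 = (-10609/25676 + 29/(3/116)) - 369025 = (-10609/25676 + 29*(116/3)) - 369025 = (-10609/25676 + 3364/3) - 369025 = 86342237/77028 - 369025 = -28338915463/77028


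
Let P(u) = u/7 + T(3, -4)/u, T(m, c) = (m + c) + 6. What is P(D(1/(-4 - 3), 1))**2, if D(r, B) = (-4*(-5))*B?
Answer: 7569/784 ≈ 9.6543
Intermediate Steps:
D(r, B) = 20*B
T(m, c) = 6 + c + m (T(m, c) = (c + m) + 6 = 6 + c + m)
P(u) = 5/u + u/7 (P(u) = u/7 + (6 - 4 + 3)/u = u*(1/7) + 5/u = u/7 + 5/u = 5/u + u/7)
P(D(1/(-4 - 3), 1))**2 = (5/((20*1)) + (20*1)/7)**2 = (5/20 + (1/7)*20)**2 = (5*(1/20) + 20/7)**2 = (1/4 + 20/7)**2 = (87/28)**2 = 7569/784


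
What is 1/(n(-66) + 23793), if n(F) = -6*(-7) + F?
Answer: 1/23769 ≈ 4.2072e-5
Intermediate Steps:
n(F) = 42 + F
1/(n(-66) + 23793) = 1/((42 - 66) + 23793) = 1/(-24 + 23793) = 1/23769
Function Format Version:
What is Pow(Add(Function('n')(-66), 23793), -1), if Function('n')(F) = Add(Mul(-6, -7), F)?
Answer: Rational(1, 23769) ≈ 4.2072e-5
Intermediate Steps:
Function('n')(F) = Add(42, F)
Pow(Add(Function('n')(-66), 23793), -1) = Pow(Add(Add(42, -66), 23793), -1) = Pow(Add(-24, 23793), -1) = Pow(23769, -1) = Rational(1, 23769)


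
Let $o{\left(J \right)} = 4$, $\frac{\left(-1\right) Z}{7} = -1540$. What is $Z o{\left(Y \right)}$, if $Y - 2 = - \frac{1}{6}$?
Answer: $43120$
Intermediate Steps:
$Z = 10780$ ($Z = \left(-7\right) \left(-1540\right) = 10780$)
$Y = \frac{11}{6}$ ($Y = 2 - \frac{1}{6} = \frac{11}{6} \approx 1.8333$)
$Z o{\left(Y \right)} = 10780 \cdot 4 = 43120$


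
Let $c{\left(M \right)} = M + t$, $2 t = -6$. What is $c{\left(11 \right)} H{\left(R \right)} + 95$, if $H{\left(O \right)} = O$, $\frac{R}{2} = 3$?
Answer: $143$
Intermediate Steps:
$t = -3$ ($t = \frac{1}{2} \left(-6\right) = -3$)
$R = 6$ ($R = 2 \cdot 3 = 6$)
$c{\left(M \right)} = -3 + M$ ($c{\left(M \right)} = M - 3 = -3 + M$)
$c{\left(11 \right)} H{\left(R \right)} + 95 = \left(-3 + 11\right) 6 + 95 = 8 \cdot 6 + 95 = 48 + 95 = 143$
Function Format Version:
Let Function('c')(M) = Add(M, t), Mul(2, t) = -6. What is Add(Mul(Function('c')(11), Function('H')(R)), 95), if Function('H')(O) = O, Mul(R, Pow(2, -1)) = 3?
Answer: 143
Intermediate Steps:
t = -3 (t = Mul(Rational(1, 2), -6) = -3)
R = 6 (R = Mul(2, 3) = 6)
Function('c')(M) = Add(-3, M) (Function('c')(M) = Add(M, -3) = Add(-3, M))
Add(Mul(Function('c')(11), Function('H')(R)), 95) = Add(Mul(Add(-3, 11), 6), 95) = Add(Mul(8, 6), 95) = Add(48, 95) = 143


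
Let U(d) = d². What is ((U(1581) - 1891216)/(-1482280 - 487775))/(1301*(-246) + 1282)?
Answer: 121669/125596522404 ≈ 9.6873e-7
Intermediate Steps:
((U(1581) - 1891216)/(-1482280 - 487775))/(1301*(-246) + 1282) = ((1581² - 1891216)/(-1482280 - 487775))/(1301*(-246) + 1282) = ((2499561 - 1891216)/(-1970055))/(-320046 + 1282) = (608345*(-1/1970055))/(-318764) = -121669/394011*(-1/318764) = 121669/125596522404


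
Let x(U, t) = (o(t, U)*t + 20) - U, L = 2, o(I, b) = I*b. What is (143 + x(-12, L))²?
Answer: 16129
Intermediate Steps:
x(U, t) = 20 - U + U*t² (x(U, t) = ((t*U)*t + 20) - U = ((U*t)*t + 20) - U = (U*t² + 20) - U = (20 + U*t²) - U = 20 - U + U*t²)
(143 + x(-12, L))² = (143 + (20 - 1*(-12) - 12*2²))² = (143 + (20 + 12 - 12*4))² = (143 + (20 + 12 - 48))² = (143 - 16)² = 127² = 16129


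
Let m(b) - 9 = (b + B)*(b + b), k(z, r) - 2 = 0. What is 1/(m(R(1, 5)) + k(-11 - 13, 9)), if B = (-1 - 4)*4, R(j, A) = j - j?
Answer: 1/11 ≈ 0.090909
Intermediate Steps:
k(z, r) = 2 (k(z, r) = 2 + 0 = 2)
R(j, A) = 0
B = -20 (B = -5*4 = -20)
m(b) = 9 + 2*b*(-20 + b) (m(b) = 9 + (b - 20)*(b + b) = 9 + (-20 + b)*(2*b) = 9 + 2*b*(-20 + b))
1/(m(R(1, 5)) + k(-11 - 13, 9)) = 1/((9 - 40*0 + 2*0²) + 2) = 1/((9 + 0 + 2*0) + 2) = 1/((9 + 0 + 0) + 2) = 1/(9 + 2) = 1/11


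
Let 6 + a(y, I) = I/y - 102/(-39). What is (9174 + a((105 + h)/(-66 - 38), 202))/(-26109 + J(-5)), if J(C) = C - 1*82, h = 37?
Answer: -4163963/12089454 ≈ -0.34443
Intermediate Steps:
J(C) = -82 + C (J(C) = C - 82 = -82 + C)
a(y, I) = -44/13 + I/y (a(y, I) = -6 + (I/y - 102/(-39)) = -6 + (I/y - 102*(-1/39)) = -6 + (I/y + 34/13) = -6 + (34/13 + I/y) = -44/13 + I/y)
(9174 + a((105 + h)/(-66 - 38), 202))/(-26109 + J(-5)) = (9174 + (-44/13 + 202/(((105 + 37)/(-66 - 38)))))/(-26109 + (-82 - 5)) = (9174 + (-44/13 + 202/((142/(-104)))))/(-26109 - 87) = (9174 + (-44/13 + 202/((142*(-1/104)))))/(-26196) = (9174 + (-44/13 + 202/(-71/52)))*(-1/26196) = (9174 + (-44/13 + 202*(-52/71)))*(-1/26196) = (9174 + (-44/13 - 10504/71))*(-1/26196) = (9174 - 139676/923)*(-1/26196) = (8327926/923)*(-1/26196) = -4163963/12089454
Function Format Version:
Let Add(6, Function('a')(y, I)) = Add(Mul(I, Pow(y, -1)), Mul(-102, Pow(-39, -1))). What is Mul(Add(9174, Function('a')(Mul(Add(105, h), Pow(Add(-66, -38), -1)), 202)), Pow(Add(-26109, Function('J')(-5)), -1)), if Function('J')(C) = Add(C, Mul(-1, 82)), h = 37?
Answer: Rational(-4163963, 12089454) ≈ -0.34443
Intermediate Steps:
Function('J')(C) = Add(-82, C) (Function('J')(C) = Add(C, -82) = Add(-82, C))
Function('a')(y, I) = Add(Rational(-44, 13), Mul(I, Pow(y, -1))) (Function('a')(y, I) = Add(-6, Add(Mul(I, Pow(y, -1)), Mul(-102, Pow(-39, -1)))) = Add(-6, Add(Mul(I, Pow(y, -1)), Mul(-102, Rational(-1, 39)))) = Add(-6, Add(Mul(I, Pow(y, -1)), Rational(34, 13))) = Add(-6, Add(Rational(34, 13), Mul(I, Pow(y, -1)))) = Add(Rational(-44, 13), Mul(I, Pow(y, -1))))
Mul(Add(9174, Function('a')(Mul(Add(105, h), Pow(Add(-66, -38), -1)), 202)), Pow(Add(-26109, Function('J')(-5)), -1)) = Mul(Add(9174, Add(Rational(-44, 13), Mul(202, Pow(Mul(Add(105, 37), Pow(Add(-66, -38), -1)), -1)))), Pow(Add(-26109, Add(-82, -5)), -1)) = Mul(Add(9174, Add(Rational(-44, 13), Mul(202, Pow(Mul(142, Pow(-104, -1)), -1)))), Pow(Add(-26109, -87), -1)) = Mul(Add(9174, Add(Rational(-44, 13), Mul(202, Pow(Mul(142, Rational(-1, 104)), -1)))), Pow(-26196, -1)) = Mul(Add(9174, Add(Rational(-44, 13), Mul(202, Pow(Rational(-71, 52), -1)))), Rational(-1, 26196)) = Mul(Add(9174, Add(Rational(-44, 13), Mul(202, Rational(-52, 71)))), Rational(-1, 26196)) = Mul(Add(9174, Add(Rational(-44, 13), Rational(-10504, 71))), Rational(-1, 26196)) = Mul(Add(9174, Rational(-139676, 923)), Rational(-1, 26196)) = Mul(Rational(8327926, 923), Rational(-1, 26196)) = Rational(-4163963, 12089454)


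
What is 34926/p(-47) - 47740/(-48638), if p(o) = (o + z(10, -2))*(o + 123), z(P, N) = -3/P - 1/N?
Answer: -637053815/72081516 ≈ -8.8380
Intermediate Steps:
z(P, N) = -1/N - 3/P
p(o) = (123 + o)*(⅕ + o) (p(o) = (o + (-1/(-2) - 3/10))*(o + 123) = (o + (-1*(-½) - 3*⅒))*(123 + o) = (o + (½ - 3/10))*(123 + o) = (o + ⅕)*(123 + o) = (⅕ + o)*(123 + o) = (123 + o)*(⅕ + o))
34926/p(-47) - 47740/(-48638) = 34926/(123/5 + (-47)² + (616/5)*(-47)) - 47740/(-48638) = 34926/(123/5 + 2209 - 28952/5) - 47740*(-1/48638) = 34926/(-17784/5) + 23870/24319 = 34926*(-5/17784) + 23870/24319 = -29105/2964 + 23870/24319 = -637053815/72081516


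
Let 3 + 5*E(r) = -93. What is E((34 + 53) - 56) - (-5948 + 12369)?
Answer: -32201/5 ≈ -6440.2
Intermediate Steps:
E(r) = -96/5 (E(r) = -3/5 + (1/5)*(-93) = -3/5 - 93/5 = -96/5)
E((34 + 53) - 56) - (-5948 + 12369) = -96/5 - (-5948 + 12369) = -96/5 - 1*6421 = -96/5 - 6421 = -32201/5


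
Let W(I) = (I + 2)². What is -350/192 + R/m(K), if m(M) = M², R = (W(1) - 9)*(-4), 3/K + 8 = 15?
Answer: -175/96 ≈ -1.8229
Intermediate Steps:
W(I) = (2 + I)²
K = 3/7 (K = 3/(-8 + 15) = 3/7 ≈ 0.42857)
R = 0 (R = ((2 + 1)² - 9)*(-4) = (3² - 9)*(-4) = (9 - 9)*(-4) = 0*(-4) = 0)
-350/192 + R/m(K) = -350/192 + 0/((3/7)²) = -350*1/192 + 0/(9/49) = -175/96 + 0*(49/9) = -175/96 + 0 = -175/96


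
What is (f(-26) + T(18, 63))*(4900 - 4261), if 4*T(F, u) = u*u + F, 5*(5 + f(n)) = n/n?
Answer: 12677121/20 ≈ 6.3386e+5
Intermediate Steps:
f(n) = -24/5 (f(n) = -5 + (n/n)/5 = -5 + (1/5)*1 = -5 + 1/5 = -24/5)
T(F, u) = F/4 + u**2/4 (T(F, u) = (u*u + F)/4 = (u**2 + F)/4 = (F + u**2)/4 = F/4 + u**2/4)
(f(-26) + T(18, 63))*(4900 - 4261) = (-24/5 + ((1/4)*18 + (1/4)*63**2))*(4900 - 4261) = (-24/5 + (9/2 + (1/4)*3969))*639 = (-24/5 + (9/2 + 3969/4))*639 = (-24/5 + 3987/4)*639 = (19839/20)*639 = 12677121/20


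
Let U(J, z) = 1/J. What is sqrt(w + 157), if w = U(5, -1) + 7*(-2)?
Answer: 2*sqrt(895)/5 ≈ 11.967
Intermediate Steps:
w = -69/5 (w = 1/5 + 7*(-2) = 1/5 - 14 = -69/5 ≈ -13.800)
sqrt(w + 157) = sqrt(-69/5 + 157) = sqrt(716/5) = 2*sqrt(895)/5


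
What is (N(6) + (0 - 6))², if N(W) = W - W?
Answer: 36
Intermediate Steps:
N(W) = 0
(N(6) + (0 - 6))² = (0 + (0 - 6))² = (0 - 6)² = (-6)² = 36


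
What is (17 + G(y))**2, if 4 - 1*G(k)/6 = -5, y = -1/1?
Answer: 5041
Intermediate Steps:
y = -1 (y = -1*1 = -1)
G(k) = 54 (G(k) = 24 - 6*(-5) = 24 + 30 = 54)
(17 + G(y))**2 = (17 + 54)**2 = 71**2 = 5041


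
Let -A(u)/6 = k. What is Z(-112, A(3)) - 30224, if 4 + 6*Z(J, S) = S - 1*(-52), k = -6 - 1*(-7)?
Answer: -30217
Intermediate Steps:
k = 1 (k = -6 + 7 = 1)
A(u) = -6 (A(u) = -6*1 = -6)
Z(J, S) = 8 + S/6 (Z(J, S) = -2/3 + (S - 1*(-52))/6 = -2/3 + (S + 52)/6 = -2/3 + (52 + S)/6 = -2/3 + (26/3 + S/6) = 8 + S/6)
Z(-112, A(3)) - 30224 = (8 + (1/6)*(-6)) - 30224 = (8 - 1) - 30224 = 7 - 30224 = -30217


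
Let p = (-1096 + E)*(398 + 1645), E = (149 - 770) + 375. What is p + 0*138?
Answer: -2741706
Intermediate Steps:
E = -246 (E = -621 + 375 = -246)
p = -2741706 (p = (-1096 - 246)*(398 + 1645) = -1342*2043 = -2741706)
p + 0*138 = -2741706 + 0*138 = -2741706 + 0 = -2741706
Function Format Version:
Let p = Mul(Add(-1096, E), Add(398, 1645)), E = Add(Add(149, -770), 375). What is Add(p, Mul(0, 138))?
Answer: -2741706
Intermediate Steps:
E = -246 (E = Add(-621, 375) = -246)
p = -2741706 (p = Mul(Add(-1096, -246), Add(398, 1645)) = Mul(-1342, 2043) = -2741706)
Add(p, Mul(0, 138)) = Add(-2741706, Mul(0, 138)) = Add(-2741706, 0) = -2741706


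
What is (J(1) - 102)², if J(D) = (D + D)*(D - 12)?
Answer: 15376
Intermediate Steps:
J(D) = 2*D*(-12 + D) (J(D) = (2*D)*(-12 + D) = 2*D*(-12 + D))
(J(1) - 102)² = (2*1*(-12 + 1) - 102)² = (2*1*(-11) - 102)² = (-22 - 102)² = (-124)² = 15376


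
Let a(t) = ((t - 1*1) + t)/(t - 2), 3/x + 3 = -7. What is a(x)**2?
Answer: 256/529 ≈ 0.48393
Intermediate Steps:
x = -3/10 (x = 3/(-3 - 7) = 3/(-10) = 3*(-1/10) = -3/10 ≈ -0.30000)
a(t) = (-1 + 2*t)/(-2 + t) (a(t) = ((t - 1) + t)/(-2 + t) = ((-1 + t) + t)/(-2 + t) = (-1 + 2*t)/(-2 + t))
a(x)**2 = ((-1 + 2*(-3/10))/(-2 - 3/10))**2 = ((-1 - 3/5)/(-23/10))**2 = (-10/23*(-8/5))**2 = (16/23)**2 = 256/529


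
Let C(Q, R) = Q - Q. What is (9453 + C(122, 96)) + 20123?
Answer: 29576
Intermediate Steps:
C(Q, R) = 0
(9453 + C(122, 96)) + 20123 = (9453 + 0) + 20123 = 9453 + 20123 = 29576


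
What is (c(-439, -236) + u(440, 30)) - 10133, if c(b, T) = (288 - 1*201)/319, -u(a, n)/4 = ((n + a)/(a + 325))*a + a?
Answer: -21835300/1683 ≈ -12974.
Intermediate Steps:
u(a, n) = -4*a - 4*a*(a + n)/(325 + a) (u(a, n) = -4*(((n + a)/(a + 325))*a + a) = -4*(((a + n)/(325 + a))*a + a) = -4*(a*(a + n)/(325 + a) + a) = -4*(a + a*(a + n)/(325 + a)) = -4*a - 4*a*(a + n)/(325 + a))
c(b, T) = 3/11 (c(b, T) = (288 - 201)*(1/319) = 87*(1/319) = 3/11)
(c(-439, -236) + u(440, 30)) - 10133 = (3/11 - 4*440*(325 + 30 + 2*440)/(325 + 440)) - 10133 = (3/11 - 4*440*(325 + 30 + 880)/765) - 10133 = (3/11 - 4*440*1/765*1235) - 10133 = (3/11 - 434720/153) - 10133 = -4781461/1683 - 10133 = -21835300/1683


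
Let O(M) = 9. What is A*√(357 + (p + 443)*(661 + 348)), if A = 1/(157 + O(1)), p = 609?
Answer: 5*√42473/166 ≈ 6.2075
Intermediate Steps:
A = 1/166 (A = 1/(157 + 9) = 1/166 ≈ 0.0060241)
A*√(357 + (p + 443)*(661 + 348)) = √(357 + (609 + 443)*(661 + 348))/166 = √(357 + 1052*1009)/166 = √(357 + 1061468)/166 = √1061825/166 = (5*√42473)/166 = 5*√42473/166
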